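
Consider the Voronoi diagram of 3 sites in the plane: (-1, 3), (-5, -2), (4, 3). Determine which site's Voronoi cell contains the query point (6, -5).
Nearest site = (4, 3)

The Voronoi cell of site s contains exactly those query points closer to s than to any other site. Compute squared distances from q = (6, -5) to each site:
  (4 − 6)² + (3 − -5)² = 68
  (-1 − 6)² + (3 − -5)² = 113
  (-5 − 6)² + (-2 − -5)² = 130
Minimum is attained by (4, 3), so q lies in its Voronoi cell.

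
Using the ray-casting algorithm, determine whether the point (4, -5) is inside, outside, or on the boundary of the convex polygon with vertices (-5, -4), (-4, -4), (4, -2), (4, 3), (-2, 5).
The point (4, -5) lies strictly outside the polygon

Cast a horizontal ray to the right from the query point and count how many polygon edges it crosses (each edge strictly once or zero times, handled with the usual half-open convention). 
Parity of crossings → even ⇒ outside.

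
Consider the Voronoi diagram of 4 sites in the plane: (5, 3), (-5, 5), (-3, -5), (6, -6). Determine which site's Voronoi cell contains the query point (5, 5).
Nearest site = (5, 3)

The Voronoi cell of site s contains exactly those query points closer to s than to any other site. Compute squared distances from q = (5, 5) to each site:
  (5 − 5)² + (3 − 5)² = 4
  (-5 − 5)² + (5 − 5)² = 100
  (6 − 5)² + (-6 − 5)² = 122
  (-3 − 5)² + (-5 − 5)² = 164
Minimum is attained by (5, 3), so q lies in its Voronoi cell.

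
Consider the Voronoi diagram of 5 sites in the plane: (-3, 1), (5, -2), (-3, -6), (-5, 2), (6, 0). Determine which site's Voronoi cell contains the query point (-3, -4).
Nearest site = (-3, -6)

The Voronoi cell of site s contains exactly those query points closer to s than to any other site. Compute squared distances from q = (-3, -4) to each site:
  (-3 − -3)² + (-6 − -4)² = 4
  (-3 − -3)² + (1 − -4)² = 25
  (-5 − -3)² + (2 − -4)² = 40
  (5 − -3)² + (-2 − -4)² = 68
  (6 − -3)² + (0 − -4)² = 97
Minimum is attained by (-3, -6), so q lies in its Voronoi cell.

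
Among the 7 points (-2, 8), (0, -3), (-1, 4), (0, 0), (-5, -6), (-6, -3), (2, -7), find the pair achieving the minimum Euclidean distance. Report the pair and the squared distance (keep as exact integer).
Pair = ((0, -3), (0, 0)); squared distance = 9

Compute all C(7, 2) = 21 pairwise squared distances (x_i − x_j)² + (y_i − y_j)². The minimum is 9, attained by the pair ((0, -3), (0, 0)).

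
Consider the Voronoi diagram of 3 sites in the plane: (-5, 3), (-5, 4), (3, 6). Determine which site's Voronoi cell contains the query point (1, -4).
Nearest site = (-5, 3)

The Voronoi cell of site s contains exactly those query points closer to s than to any other site. Compute squared distances from q = (1, -4) to each site:
  (-5 − 1)² + (3 − -4)² = 85
  (-5 − 1)² + (4 − -4)² = 100
  (3 − 1)² + (6 − -4)² = 104
Minimum is attained by (-5, 3), so q lies in its Voronoi cell.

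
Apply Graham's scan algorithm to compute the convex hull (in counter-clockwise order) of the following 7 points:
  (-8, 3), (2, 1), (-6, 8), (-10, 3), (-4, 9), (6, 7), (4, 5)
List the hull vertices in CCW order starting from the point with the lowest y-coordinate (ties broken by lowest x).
Hull (CCW) = [(2, 1), (6, 7), (-4, 9), (-6, 8), (-10, 3)]

Graham scan procedure:
  1. Find the pivot p₀ = point with lowest y (tie → lowest x): (2, 1).
  2. Sort the remaining points by polar angle around p₀.
  3. Walk through sorted points, maintaining a stack; pop the top while the last three entries make a non-left turn (cross product ≤ 0).
  4. Final stack is the convex hull in CCW order: (2, 1), (6, 7), (-4, 9), (-6, 8), (-10, 3).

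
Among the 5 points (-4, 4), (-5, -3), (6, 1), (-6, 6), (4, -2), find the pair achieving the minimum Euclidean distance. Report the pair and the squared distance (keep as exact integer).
Pair = ((-4, 4), (-6, 6)); squared distance = 8

Compute all C(5, 2) = 10 pairwise squared distances (x_i − x_j)² + (y_i − y_j)². The minimum is 8, attained by the pair ((-4, 4), (-6, 6)).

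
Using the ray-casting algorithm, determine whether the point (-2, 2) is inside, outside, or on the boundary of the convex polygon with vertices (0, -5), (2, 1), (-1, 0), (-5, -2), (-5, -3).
The point (-2, 2) lies strictly outside the polygon

Cast a horizontal ray to the right from the query point and count how many polygon edges it crosses (each edge strictly once or zero times, handled with the usual half-open convention). 
Parity of crossings → even ⇒ outside.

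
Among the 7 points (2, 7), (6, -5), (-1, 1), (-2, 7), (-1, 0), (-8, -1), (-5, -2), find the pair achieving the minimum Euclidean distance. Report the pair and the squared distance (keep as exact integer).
Pair = ((-1, 1), (-1, 0)); squared distance = 1

Compute all C(7, 2) = 21 pairwise squared distances (x_i − x_j)² + (y_i − y_j)². The minimum is 1, attained by the pair ((-1, 1), (-1, 0)).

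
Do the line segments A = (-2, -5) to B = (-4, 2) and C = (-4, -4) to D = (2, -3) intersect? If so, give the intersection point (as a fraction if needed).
Yes; intersection at (-26/11, -41/11) (t = 2/11 on AB, s = 3/11 on CD)

Parametrize AB as A + t(B − A) = (-2 + -2 t, -5 + 7 t) and CD as C + s(D − C) = (-4 + 6 s, -4 + 1 s). Solve the linear system for (t, s). Determinant = 44 ≠ 0, so a unique intersection of the containing lines exists. Solution: t = 2/11, s = 3/11 — both in [0, 1], so the segments cross. Intersection point: (-26/11, -41/11).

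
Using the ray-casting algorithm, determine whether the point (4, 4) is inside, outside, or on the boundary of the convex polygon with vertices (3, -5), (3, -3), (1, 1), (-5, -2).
The point (4, 4) lies strictly outside the polygon

Cast a horizontal ray to the right from the query point and count how many polygon edges it crosses (each edge strictly once or zero times, handled with the usual half-open convention). 
Parity of crossings → even ⇒ outside.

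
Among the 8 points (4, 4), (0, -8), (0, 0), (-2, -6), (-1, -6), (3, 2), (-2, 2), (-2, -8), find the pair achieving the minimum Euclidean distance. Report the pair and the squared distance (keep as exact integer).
Pair = ((-2, -6), (-1, -6)); squared distance = 1

Compute all C(8, 2) = 28 pairwise squared distances (x_i − x_j)² + (y_i − y_j)². The minimum is 1, attained by the pair ((-2, -6), (-1, -6)).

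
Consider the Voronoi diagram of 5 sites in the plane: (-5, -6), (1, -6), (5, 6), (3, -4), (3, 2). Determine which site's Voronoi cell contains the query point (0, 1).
Nearest site = (3, 2)

The Voronoi cell of site s contains exactly those query points closer to s than to any other site. Compute squared distances from q = (0, 1) to each site:
  (3 − 0)² + (2 − 1)² = 10
  (3 − 0)² + (-4 − 1)² = 34
  (1 − 0)² + (-6 − 1)² = 50
  (5 − 0)² + (6 − 1)² = 50
  (-5 − 0)² + (-6 − 1)² = 74
Minimum is attained by (3, 2), so q lies in its Voronoi cell.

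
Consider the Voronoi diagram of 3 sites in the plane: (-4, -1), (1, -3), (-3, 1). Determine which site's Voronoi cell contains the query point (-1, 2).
Nearest site = (-3, 1)

The Voronoi cell of site s contains exactly those query points closer to s than to any other site. Compute squared distances from q = (-1, 2) to each site:
  (-3 − -1)² + (1 − 2)² = 5
  (-4 − -1)² + (-1 − 2)² = 18
  (1 − -1)² + (-3 − 2)² = 29
Minimum is attained by (-3, 1), so q lies in its Voronoi cell.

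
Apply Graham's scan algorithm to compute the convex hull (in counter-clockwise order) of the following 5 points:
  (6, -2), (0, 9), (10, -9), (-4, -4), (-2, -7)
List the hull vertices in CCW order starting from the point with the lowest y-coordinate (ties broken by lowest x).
Hull (CCW) = [(10, -9), (0, 9), (-4, -4), (-2, -7)]

Graham scan procedure:
  1. Find the pivot p₀ = point with lowest y (tie → lowest x): (10, -9).
  2. Sort the remaining points by polar angle around p₀.
  3. Walk through sorted points, maintaining a stack; pop the top while the last three entries make a non-left turn (cross product ≤ 0).
  4. Final stack is the convex hull in CCW order: (10, -9), (0, 9), (-4, -4), (-2, -7).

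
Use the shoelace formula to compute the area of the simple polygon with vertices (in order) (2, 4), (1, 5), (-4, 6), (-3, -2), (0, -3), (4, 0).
Area = 95/2

Shoelace formula: Area = (1/2) |Σ_i (x_i · y_{i+1} − x_{i+1} · y_i)| (indices mod n). Compute each cross term:
  (2)(5) − (1)(4) = 6
  (1)(6) − (-4)(5) = 26
  (-4)(-2) − (-3)(6) = 26
  (-3)(-3) − (0)(-2) = 9
  (0)(0) − (4)(-3) = 12
  (4)(4) − (2)(0) = 16
Sum = 95, so (signed) Area = 95/2 = 95/2, |Area| = 95/2.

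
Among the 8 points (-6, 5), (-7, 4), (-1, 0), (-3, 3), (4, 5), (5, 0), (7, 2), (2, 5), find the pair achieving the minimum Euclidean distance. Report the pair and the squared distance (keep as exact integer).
Pair = ((-6, 5), (-7, 4)); squared distance = 2

Compute all C(8, 2) = 28 pairwise squared distances (x_i − x_j)² + (y_i − y_j)². The minimum is 2, attained by the pair ((-6, 5), (-7, 4)).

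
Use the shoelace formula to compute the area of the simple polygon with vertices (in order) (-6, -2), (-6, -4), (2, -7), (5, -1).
Area = 79/2

Shoelace formula: Area = (1/2) |Σ_i (x_i · y_{i+1} − x_{i+1} · y_i)| (indices mod n). Compute each cross term:
  (-6)(-4) − (-6)(-2) = 12
  (-6)(-7) − (2)(-4) = 50
  (2)(-1) − (5)(-7) = 33
  (5)(-2) − (-6)(-1) = -16
Sum = 79, so (signed) Area = 79/2 = 79/2, |Area| = 79/2.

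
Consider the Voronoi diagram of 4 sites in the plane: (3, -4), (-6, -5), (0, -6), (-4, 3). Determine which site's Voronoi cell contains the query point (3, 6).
Nearest site = (-4, 3)

The Voronoi cell of site s contains exactly those query points closer to s than to any other site. Compute squared distances from q = (3, 6) to each site:
  (-4 − 3)² + (3 − 6)² = 58
  (3 − 3)² + (-4 − 6)² = 100
  (0 − 3)² + (-6 − 6)² = 153
  (-6 − 3)² + (-5 − 6)² = 202
Minimum is attained by (-4, 3), so q lies in its Voronoi cell.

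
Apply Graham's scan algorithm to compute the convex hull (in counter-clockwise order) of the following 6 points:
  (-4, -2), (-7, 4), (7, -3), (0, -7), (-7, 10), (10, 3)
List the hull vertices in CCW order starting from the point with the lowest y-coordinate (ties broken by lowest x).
Hull (CCW) = [(0, -7), (7, -3), (10, 3), (-7, 10), (-7, 4), (-4, -2)]

Graham scan procedure:
  1. Find the pivot p₀ = point with lowest y (tie → lowest x): (0, -7).
  2. Sort the remaining points by polar angle around p₀.
  3. Walk through sorted points, maintaining a stack; pop the top while the last three entries make a non-left turn (cross product ≤ 0).
  4. Final stack is the convex hull in CCW order: (0, -7), (7, -3), (10, 3), (-7, 10), (-7, 4), (-4, -2).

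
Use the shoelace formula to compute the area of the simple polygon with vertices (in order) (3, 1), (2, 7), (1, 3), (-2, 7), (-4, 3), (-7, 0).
Area = 67/2

Shoelace formula: Area = (1/2) |Σ_i (x_i · y_{i+1} − x_{i+1} · y_i)| (indices mod n). Compute each cross term:
  (3)(7) − (2)(1) = 19
  (2)(3) − (1)(7) = -1
  (1)(7) − (-2)(3) = 13
  (-2)(3) − (-4)(7) = 22
  (-4)(0) − (-7)(3) = 21
  (-7)(1) − (3)(0) = -7
Sum = 67, so (signed) Area = 67/2 = 67/2, |Area| = 67/2.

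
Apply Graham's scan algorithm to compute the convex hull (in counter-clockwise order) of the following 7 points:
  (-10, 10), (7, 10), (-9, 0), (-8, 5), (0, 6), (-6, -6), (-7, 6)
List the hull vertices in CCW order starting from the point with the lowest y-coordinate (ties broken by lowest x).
Hull (CCW) = [(-6, -6), (7, 10), (-10, 10), (-9, 0)]

Graham scan procedure:
  1. Find the pivot p₀ = point with lowest y (tie → lowest x): (-6, -6).
  2. Sort the remaining points by polar angle around p₀.
  3. Walk through sorted points, maintaining a stack; pop the top while the last three entries make a non-left turn (cross product ≤ 0).
  4. Final stack is the convex hull in CCW order: (-6, -6), (7, 10), (-10, 10), (-9, 0).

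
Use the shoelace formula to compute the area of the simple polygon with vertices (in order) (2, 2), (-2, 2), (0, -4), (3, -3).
Area = 20

Shoelace formula: Area = (1/2) |Σ_i (x_i · y_{i+1} − x_{i+1} · y_i)| (indices mod n). Compute each cross term:
  (2)(2) − (-2)(2) = 8
  (-2)(-4) − (0)(2) = 8
  (0)(-3) − (3)(-4) = 12
  (3)(2) − (2)(-3) = 12
Sum = 40, so (signed) Area = 40/2 = 20, |Area| = 20.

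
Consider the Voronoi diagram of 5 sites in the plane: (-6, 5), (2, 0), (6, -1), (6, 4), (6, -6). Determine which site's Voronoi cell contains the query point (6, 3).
Nearest site = (6, 4)

The Voronoi cell of site s contains exactly those query points closer to s than to any other site. Compute squared distances from q = (6, 3) to each site:
  (6 − 6)² + (4 − 3)² = 1
  (6 − 6)² + (-1 − 3)² = 16
  (2 − 6)² + (0 − 3)² = 25
  (6 − 6)² + (-6 − 3)² = 81
  (-6 − 6)² + (5 − 3)² = 148
Minimum is attained by (6, 4), so q lies in its Voronoi cell.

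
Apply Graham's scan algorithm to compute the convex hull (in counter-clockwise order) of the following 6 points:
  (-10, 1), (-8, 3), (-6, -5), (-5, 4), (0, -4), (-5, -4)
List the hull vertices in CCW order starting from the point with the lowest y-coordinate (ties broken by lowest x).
Hull (CCW) = [(-6, -5), (0, -4), (-5, 4), (-8, 3), (-10, 1)]

Graham scan procedure:
  1. Find the pivot p₀ = point with lowest y (tie → lowest x): (-6, -5).
  2. Sort the remaining points by polar angle around p₀.
  3. Walk through sorted points, maintaining a stack; pop the top while the last three entries make a non-left turn (cross product ≤ 0).
  4. Final stack is the convex hull in CCW order: (-6, -5), (0, -4), (-5, 4), (-8, 3), (-10, 1).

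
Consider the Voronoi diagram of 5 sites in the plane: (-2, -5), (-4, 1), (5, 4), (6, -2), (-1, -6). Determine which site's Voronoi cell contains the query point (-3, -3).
Nearest site = (-2, -5)

The Voronoi cell of site s contains exactly those query points closer to s than to any other site. Compute squared distances from q = (-3, -3) to each site:
  (-2 − -3)² + (-5 − -3)² = 5
  (-1 − -3)² + (-6 − -3)² = 13
  (-4 − -3)² + (1 − -3)² = 17
  (6 − -3)² + (-2 − -3)² = 82
  (5 − -3)² + (4 − -3)² = 113
Minimum is attained by (-2, -5), so q lies in its Voronoi cell.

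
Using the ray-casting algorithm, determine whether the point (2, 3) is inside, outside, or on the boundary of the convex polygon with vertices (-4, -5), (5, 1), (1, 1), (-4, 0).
The point (2, 3) lies strictly outside the polygon

Cast a horizontal ray to the right from the query point and count how many polygon edges it crosses (each edge strictly once or zero times, handled with the usual half-open convention). 
Parity of crossings → even ⇒ outside.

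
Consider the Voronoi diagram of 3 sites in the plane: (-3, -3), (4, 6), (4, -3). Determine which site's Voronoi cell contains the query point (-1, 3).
Nearest site = (4, 6)

The Voronoi cell of site s contains exactly those query points closer to s than to any other site. Compute squared distances from q = (-1, 3) to each site:
  (4 − -1)² + (6 − 3)² = 34
  (-3 − -1)² + (-3 − 3)² = 40
  (4 − -1)² + (-3 − 3)² = 61
Minimum is attained by (4, 6), so q lies in its Voronoi cell.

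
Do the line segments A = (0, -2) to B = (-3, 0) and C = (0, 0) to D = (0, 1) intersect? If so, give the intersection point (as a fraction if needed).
No (intersection of containing lines falls outside at least one segment)

Parametrize and solve: t = 0, s = -2. At least one of these is outside [0, 1], so the segments do not intersect.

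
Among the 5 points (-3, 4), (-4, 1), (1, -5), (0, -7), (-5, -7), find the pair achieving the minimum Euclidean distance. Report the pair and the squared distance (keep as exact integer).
Pair = ((1, -5), (0, -7)); squared distance = 5

Compute all C(5, 2) = 10 pairwise squared distances (x_i − x_j)² + (y_i − y_j)². The minimum is 5, attained by the pair ((1, -5), (0, -7)).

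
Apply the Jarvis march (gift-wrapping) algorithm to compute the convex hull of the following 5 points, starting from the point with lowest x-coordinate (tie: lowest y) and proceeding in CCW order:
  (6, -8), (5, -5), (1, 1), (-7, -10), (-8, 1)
Hull (CCW) = [(-8, 1), (-7, -10), (6, -8), (5, -5), (1, 1)]

Jarvis march: at each step, from the current hull vertex p, select the next vertex q as the point such that every other point lies strictly to the left of (or on) the directed line p → q. (Equivalently: for every other point r, the cross product (q − p) × (r − p) ≥ 0.)
Starting point (lowest x, tie lowest y): (-8, 1). Wrap until returning to start. Resulting hull: (-8, 1), (-7, -10), (6, -8), (5, -5), (1, 1).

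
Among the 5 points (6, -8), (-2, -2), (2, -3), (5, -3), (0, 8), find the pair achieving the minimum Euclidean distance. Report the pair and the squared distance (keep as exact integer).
Pair = ((2, -3), (5, -3)); squared distance = 9

Compute all C(5, 2) = 10 pairwise squared distances (x_i − x_j)² + (y_i − y_j)². The minimum is 9, attained by the pair ((2, -3), (5, -3)).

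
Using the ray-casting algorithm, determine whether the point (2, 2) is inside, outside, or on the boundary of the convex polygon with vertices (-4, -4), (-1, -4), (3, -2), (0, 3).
The point (2, 2) lies strictly outside the polygon

Cast a horizontal ray to the right from the query point and count how many polygon edges it crosses (each edge strictly once or zero times, handled with the usual half-open convention). 
Parity of crossings → even ⇒ outside.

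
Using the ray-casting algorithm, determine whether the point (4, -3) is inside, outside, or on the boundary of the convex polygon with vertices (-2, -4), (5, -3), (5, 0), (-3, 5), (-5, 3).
The point (4, -3) lies strictly inside the polygon

Cast a horizontal ray to the right from the query point and count how many polygon edges it crosses (each edge strictly once or zero times, handled with the usual half-open convention). 
Parity of crossings → odd ⇒ inside.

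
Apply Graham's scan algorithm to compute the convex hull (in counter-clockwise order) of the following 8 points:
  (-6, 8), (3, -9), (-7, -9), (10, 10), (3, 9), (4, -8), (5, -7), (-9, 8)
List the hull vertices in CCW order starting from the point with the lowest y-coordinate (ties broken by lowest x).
Hull (CCW) = [(-7, -9), (3, -9), (5, -7), (10, 10), (-9, 8)]

Graham scan procedure:
  1. Find the pivot p₀ = point with lowest y (tie → lowest x): (-7, -9).
  2. Sort the remaining points by polar angle around p₀.
  3. Walk through sorted points, maintaining a stack; pop the top while the last three entries make a non-left turn (cross product ≤ 0).
  4. Final stack is the convex hull in CCW order: (-7, -9), (3, -9), (5, -7), (10, 10), (-9, 8).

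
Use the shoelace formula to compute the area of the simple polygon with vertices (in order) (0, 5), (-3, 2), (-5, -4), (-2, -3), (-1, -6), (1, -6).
Area = 35

Shoelace formula: Area = (1/2) |Σ_i (x_i · y_{i+1} − x_{i+1} · y_i)| (indices mod n). Compute each cross term:
  (0)(2) − (-3)(5) = 15
  (-3)(-4) − (-5)(2) = 22
  (-5)(-3) − (-2)(-4) = 7
  (-2)(-6) − (-1)(-3) = 9
  (-1)(-6) − (1)(-6) = 12
  (1)(5) − (0)(-6) = 5
Sum = 70, so (signed) Area = 70/2 = 35, |Area| = 35.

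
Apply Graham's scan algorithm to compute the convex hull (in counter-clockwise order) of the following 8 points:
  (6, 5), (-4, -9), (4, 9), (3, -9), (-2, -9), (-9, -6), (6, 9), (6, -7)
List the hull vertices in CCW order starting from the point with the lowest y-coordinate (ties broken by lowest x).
Hull (CCW) = [(-4, -9), (3, -9), (6, -7), (6, 9), (4, 9), (-9, -6)]

Graham scan procedure:
  1. Find the pivot p₀ = point with lowest y (tie → lowest x): (-4, -9).
  2. Sort the remaining points by polar angle around p₀.
  3. Walk through sorted points, maintaining a stack; pop the top while the last three entries make a non-left turn (cross product ≤ 0).
  4. Final stack is the convex hull in CCW order: (-4, -9), (3, -9), (6, -7), (6, 9), (4, 9), (-9, -6).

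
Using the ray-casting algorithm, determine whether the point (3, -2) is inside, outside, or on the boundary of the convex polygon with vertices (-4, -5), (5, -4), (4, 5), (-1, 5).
The point (3, -2) lies strictly inside the polygon

Cast a horizontal ray to the right from the query point and count how many polygon edges it crosses (each edge strictly once or zero times, handled with the usual half-open convention). 
Parity of crossings → odd ⇒ inside.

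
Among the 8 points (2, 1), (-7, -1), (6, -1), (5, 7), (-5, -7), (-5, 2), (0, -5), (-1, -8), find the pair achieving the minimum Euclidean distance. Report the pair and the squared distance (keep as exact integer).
Pair = ((0, -5), (-1, -8)); squared distance = 10

Compute all C(8, 2) = 28 pairwise squared distances (x_i − x_j)² + (y_i − y_j)². The minimum is 10, attained by the pair ((0, -5), (-1, -8)).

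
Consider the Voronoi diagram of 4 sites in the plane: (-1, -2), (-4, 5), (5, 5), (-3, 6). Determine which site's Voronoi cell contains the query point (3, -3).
Nearest site = (-1, -2)

The Voronoi cell of site s contains exactly those query points closer to s than to any other site. Compute squared distances from q = (3, -3) to each site:
  (-1 − 3)² + (-2 − -3)² = 17
  (5 − 3)² + (5 − -3)² = 68
  (-4 − 3)² + (5 − -3)² = 113
  (-3 − 3)² + (6 − -3)² = 117
Minimum is attained by (-1, -2), so q lies in its Voronoi cell.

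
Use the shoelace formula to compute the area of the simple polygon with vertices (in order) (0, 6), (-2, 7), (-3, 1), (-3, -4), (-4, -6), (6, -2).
Area = 64

Shoelace formula: Area = (1/2) |Σ_i (x_i · y_{i+1} − x_{i+1} · y_i)| (indices mod n). Compute each cross term:
  (0)(7) − (-2)(6) = 12
  (-2)(1) − (-3)(7) = 19
  (-3)(-4) − (-3)(1) = 15
  (-3)(-6) − (-4)(-4) = 2
  (-4)(-2) − (6)(-6) = 44
  (6)(6) − (0)(-2) = 36
Sum = 128, so (signed) Area = 128/2 = 64, |Area| = 64.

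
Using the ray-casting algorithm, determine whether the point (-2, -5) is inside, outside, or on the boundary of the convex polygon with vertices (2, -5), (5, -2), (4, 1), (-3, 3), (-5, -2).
The point (-2, -5) lies strictly outside the polygon

Cast a horizontal ray to the right from the query point and count how many polygon edges it crosses (each edge strictly once or zero times, handled with the usual half-open convention). 
Parity of crossings → even ⇒ outside.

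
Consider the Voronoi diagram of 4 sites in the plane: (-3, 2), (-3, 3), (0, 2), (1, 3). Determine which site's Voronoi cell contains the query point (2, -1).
Nearest site = (0, 2)

The Voronoi cell of site s contains exactly those query points closer to s than to any other site. Compute squared distances from q = (2, -1) to each site:
  (0 − 2)² + (2 − -1)² = 13
  (1 − 2)² + (3 − -1)² = 17
  (-3 − 2)² + (2 − -1)² = 34
  (-3 − 2)² + (3 − -1)² = 41
Minimum is attained by (0, 2), so q lies in its Voronoi cell.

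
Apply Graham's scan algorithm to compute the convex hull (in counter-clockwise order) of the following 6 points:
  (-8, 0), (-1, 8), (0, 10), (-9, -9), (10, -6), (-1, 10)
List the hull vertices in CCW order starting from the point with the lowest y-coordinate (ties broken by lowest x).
Hull (CCW) = [(-9, -9), (10, -6), (0, 10), (-1, 10), (-8, 0)]

Graham scan procedure:
  1. Find the pivot p₀ = point with lowest y (tie → lowest x): (-9, -9).
  2. Sort the remaining points by polar angle around p₀.
  3. Walk through sorted points, maintaining a stack; pop the top while the last three entries make a non-left turn (cross product ≤ 0).
  4. Final stack is the convex hull in CCW order: (-9, -9), (10, -6), (0, 10), (-1, 10), (-8, 0).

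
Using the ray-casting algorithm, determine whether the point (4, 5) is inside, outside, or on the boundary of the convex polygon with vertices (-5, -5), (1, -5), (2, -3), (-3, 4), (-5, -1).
The point (4, 5) lies strictly outside the polygon

Cast a horizontal ray to the right from the query point and count how many polygon edges it crosses (each edge strictly once or zero times, handled with the usual half-open convention). 
Parity of crossings → even ⇒ outside.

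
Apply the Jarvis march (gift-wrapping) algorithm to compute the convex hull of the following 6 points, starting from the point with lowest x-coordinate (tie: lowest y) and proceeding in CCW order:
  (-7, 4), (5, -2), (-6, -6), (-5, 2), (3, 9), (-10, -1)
Hull (CCW) = [(-10, -1), (-6, -6), (5, -2), (3, 9), (-7, 4)]

Jarvis march: at each step, from the current hull vertex p, select the next vertex q as the point such that every other point lies strictly to the left of (or on) the directed line p → q. (Equivalently: for every other point r, the cross product (q − p) × (r − p) ≥ 0.)
Starting point (lowest x, tie lowest y): (-10, -1). Wrap until returning to start. Resulting hull: (-10, -1), (-6, -6), (5, -2), (3, 9), (-7, 4).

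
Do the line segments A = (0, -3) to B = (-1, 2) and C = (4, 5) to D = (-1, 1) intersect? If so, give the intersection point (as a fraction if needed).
Yes; intersection at (-24/29, 33/29) (t = 24/29 on AB, s = 28/29 on CD)

Parametrize AB as A + t(B − A) = (0 + -1 t, -3 + 5 t) and CD as C + s(D − C) = (4 + -5 s, 5 + -4 s). Solve the linear system for (t, s). Determinant = -29 ≠ 0, so a unique intersection of the containing lines exists. Solution: t = 24/29, s = 28/29 — both in [0, 1], so the segments cross. Intersection point: (-24/29, 33/29).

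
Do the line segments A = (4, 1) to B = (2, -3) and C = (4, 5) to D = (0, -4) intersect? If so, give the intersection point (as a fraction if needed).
No (intersection of containing lines falls outside at least one segment)

Parametrize and solve: t = 8, s = 4. At least one of these is outside [0, 1], so the segments do not intersect.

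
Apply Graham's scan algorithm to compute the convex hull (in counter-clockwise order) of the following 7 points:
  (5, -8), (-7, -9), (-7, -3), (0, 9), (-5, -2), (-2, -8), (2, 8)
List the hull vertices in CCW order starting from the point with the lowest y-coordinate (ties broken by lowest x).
Hull (CCW) = [(-7, -9), (5, -8), (2, 8), (0, 9), (-7, -3)]

Graham scan procedure:
  1. Find the pivot p₀ = point with lowest y (tie → lowest x): (-7, -9).
  2. Sort the remaining points by polar angle around p₀.
  3. Walk through sorted points, maintaining a stack; pop the top while the last three entries make a non-left turn (cross product ≤ 0).
  4. Final stack is the convex hull in CCW order: (-7, -9), (5, -8), (2, 8), (0, 9), (-7, -3).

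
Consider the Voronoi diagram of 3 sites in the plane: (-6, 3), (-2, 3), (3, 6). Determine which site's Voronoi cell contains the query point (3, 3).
Nearest site = (3, 6)

The Voronoi cell of site s contains exactly those query points closer to s than to any other site. Compute squared distances from q = (3, 3) to each site:
  (3 − 3)² + (6 − 3)² = 9
  (-2 − 3)² + (3 − 3)² = 25
  (-6 − 3)² + (3 − 3)² = 81
Minimum is attained by (3, 6), so q lies in its Voronoi cell.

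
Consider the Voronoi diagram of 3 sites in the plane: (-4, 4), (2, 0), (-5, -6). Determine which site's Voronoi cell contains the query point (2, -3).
Nearest site = (2, 0)

The Voronoi cell of site s contains exactly those query points closer to s than to any other site. Compute squared distances from q = (2, -3) to each site:
  (2 − 2)² + (0 − -3)² = 9
  (-5 − 2)² + (-6 − -3)² = 58
  (-4 − 2)² + (4 − -3)² = 85
Minimum is attained by (2, 0), so q lies in its Voronoi cell.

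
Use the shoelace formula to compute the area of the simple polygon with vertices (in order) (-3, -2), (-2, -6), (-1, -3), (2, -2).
Area = 6

Shoelace formula: Area = (1/2) |Σ_i (x_i · y_{i+1} − x_{i+1} · y_i)| (indices mod n). Compute each cross term:
  (-3)(-6) − (-2)(-2) = 14
  (-2)(-3) − (-1)(-6) = 0
  (-1)(-2) − (2)(-3) = 8
  (2)(-2) − (-3)(-2) = -10
Sum = 12, so (signed) Area = 12/2 = 6, |Area| = 6.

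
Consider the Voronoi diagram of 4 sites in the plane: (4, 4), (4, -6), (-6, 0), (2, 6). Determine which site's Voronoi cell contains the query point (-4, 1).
Nearest site = (-6, 0)

The Voronoi cell of site s contains exactly those query points closer to s than to any other site. Compute squared distances from q = (-4, 1) to each site:
  (-6 − -4)² + (0 − 1)² = 5
  (2 − -4)² + (6 − 1)² = 61
  (4 − -4)² + (4 − 1)² = 73
  (4 − -4)² + (-6 − 1)² = 113
Minimum is attained by (-6, 0), so q lies in its Voronoi cell.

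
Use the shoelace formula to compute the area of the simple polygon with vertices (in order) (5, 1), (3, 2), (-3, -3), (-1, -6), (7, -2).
Area = 40

Shoelace formula: Area = (1/2) |Σ_i (x_i · y_{i+1} − x_{i+1} · y_i)| (indices mod n). Compute each cross term:
  (5)(2) − (3)(1) = 7
  (3)(-3) − (-3)(2) = -3
  (-3)(-6) − (-1)(-3) = 15
  (-1)(-2) − (7)(-6) = 44
  (7)(1) − (5)(-2) = 17
Sum = 80, so (signed) Area = 80/2 = 40, |Area| = 40.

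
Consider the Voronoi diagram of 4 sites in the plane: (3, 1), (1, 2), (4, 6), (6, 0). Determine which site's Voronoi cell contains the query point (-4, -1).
Nearest site = (1, 2)

The Voronoi cell of site s contains exactly those query points closer to s than to any other site. Compute squared distances from q = (-4, -1) to each site:
  (1 − -4)² + (2 − -1)² = 34
  (3 − -4)² + (1 − -1)² = 53
  (6 − -4)² + (0 − -1)² = 101
  (4 − -4)² + (6 − -1)² = 113
Minimum is attained by (1, 2), so q lies in its Voronoi cell.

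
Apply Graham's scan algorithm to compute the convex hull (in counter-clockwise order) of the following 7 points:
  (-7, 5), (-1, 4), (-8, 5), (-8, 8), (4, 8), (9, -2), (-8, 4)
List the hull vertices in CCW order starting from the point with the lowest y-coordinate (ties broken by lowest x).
Hull (CCW) = [(9, -2), (4, 8), (-8, 8), (-8, 4)]

Graham scan procedure:
  1. Find the pivot p₀ = point with lowest y (tie → lowest x): (9, -2).
  2. Sort the remaining points by polar angle around p₀.
  3. Walk through sorted points, maintaining a stack; pop the top while the last three entries make a non-left turn (cross product ≤ 0).
  4. Final stack is the convex hull in CCW order: (9, -2), (4, 8), (-8, 8), (-8, 4).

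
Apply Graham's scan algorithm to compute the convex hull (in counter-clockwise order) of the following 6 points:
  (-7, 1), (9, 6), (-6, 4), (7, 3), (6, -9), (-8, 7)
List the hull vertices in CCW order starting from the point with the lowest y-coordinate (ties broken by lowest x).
Hull (CCW) = [(6, -9), (9, 6), (-8, 7), (-7, 1)]

Graham scan procedure:
  1. Find the pivot p₀ = point with lowest y (tie → lowest x): (6, -9).
  2. Sort the remaining points by polar angle around p₀.
  3. Walk through sorted points, maintaining a stack; pop the top while the last three entries make a non-left turn (cross product ≤ 0).
  4. Final stack is the convex hull in CCW order: (6, -9), (9, 6), (-8, 7), (-7, 1).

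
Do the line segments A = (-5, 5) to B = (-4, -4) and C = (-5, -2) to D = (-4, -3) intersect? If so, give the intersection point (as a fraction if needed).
Yes; intersection at (-33/8, -23/8) (t = 7/8 on AB, s = 7/8 on CD)

Parametrize AB as A + t(B − A) = (-5 + 1 t, 5 + -9 t) and CD as C + s(D − C) = (-5 + 1 s, -2 + -1 s). Solve the linear system for (t, s). Determinant = -8 ≠ 0, so a unique intersection of the containing lines exists. Solution: t = 7/8, s = 7/8 — both in [0, 1], so the segments cross. Intersection point: (-33/8, -23/8).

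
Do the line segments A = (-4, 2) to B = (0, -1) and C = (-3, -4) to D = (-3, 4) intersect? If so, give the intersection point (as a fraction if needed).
Yes; intersection at (-3, 5/4) (t = 1/4 on AB, s = 21/32 on CD)

Parametrize AB as A + t(B − A) = (-4 + 4 t, 2 + -3 t) and CD as C + s(D − C) = (-3 + 0 s, -4 + 8 s). Solve the linear system for (t, s). Determinant = -32 ≠ 0, so a unique intersection of the containing lines exists. Solution: t = 1/4, s = 21/32 — both in [0, 1], so the segments cross. Intersection point: (-3, 5/4).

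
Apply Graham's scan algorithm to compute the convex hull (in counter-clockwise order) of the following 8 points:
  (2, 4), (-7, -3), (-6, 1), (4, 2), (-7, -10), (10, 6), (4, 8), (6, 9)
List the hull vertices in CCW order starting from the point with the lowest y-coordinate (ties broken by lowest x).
Hull (CCW) = [(-7, -10), (10, 6), (6, 9), (4, 8), (-6, 1), (-7, -3)]

Graham scan procedure:
  1. Find the pivot p₀ = point with lowest y (tie → lowest x): (-7, -10).
  2. Sort the remaining points by polar angle around p₀.
  3. Walk through sorted points, maintaining a stack; pop the top while the last three entries make a non-left turn (cross product ≤ 0).
  4. Final stack is the convex hull in CCW order: (-7, -10), (10, 6), (6, 9), (4, 8), (-6, 1), (-7, -3).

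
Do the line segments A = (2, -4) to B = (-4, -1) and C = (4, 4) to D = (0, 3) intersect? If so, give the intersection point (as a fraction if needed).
No (intersection of containing lines falls outside at least one segment)

Parametrize and solve: t = 5/3, s = 3. At least one of these is outside [0, 1], so the segments do not intersect.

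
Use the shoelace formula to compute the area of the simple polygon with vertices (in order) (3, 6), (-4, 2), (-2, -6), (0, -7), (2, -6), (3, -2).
Area = 62

Shoelace formula: Area = (1/2) |Σ_i (x_i · y_{i+1} − x_{i+1} · y_i)| (indices mod n). Compute each cross term:
  (3)(2) − (-4)(6) = 30
  (-4)(-6) − (-2)(2) = 28
  (-2)(-7) − (0)(-6) = 14
  (0)(-6) − (2)(-7) = 14
  (2)(-2) − (3)(-6) = 14
  (3)(6) − (3)(-2) = 24
Sum = 124, so (signed) Area = 124/2 = 62, |Area| = 62.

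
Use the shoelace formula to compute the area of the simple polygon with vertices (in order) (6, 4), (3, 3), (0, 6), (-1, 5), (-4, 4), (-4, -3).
Area = 38

Shoelace formula: Area = (1/2) |Σ_i (x_i · y_{i+1} − x_{i+1} · y_i)| (indices mod n). Compute each cross term:
  (6)(3) − (3)(4) = 6
  (3)(6) − (0)(3) = 18
  (0)(5) − (-1)(6) = 6
  (-1)(4) − (-4)(5) = 16
  (-4)(-3) − (-4)(4) = 28
  (-4)(4) − (6)(-3) = 2
Sum = 76, so (signed) Area = 76/2 = 38, |Area| = 38.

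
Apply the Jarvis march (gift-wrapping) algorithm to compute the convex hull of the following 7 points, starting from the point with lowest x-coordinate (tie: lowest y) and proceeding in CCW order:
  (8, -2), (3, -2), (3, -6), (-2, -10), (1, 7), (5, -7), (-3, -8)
Hull (CCW) = [(-3, -8), (-2, -10), (5, -7), (8, -2), (1, 7)]

Jarvis march: at each step, from the current hull vertex p, select the next vertex q as the point such that every other point lies strictly to the left of (or on) the directed line p → q. (Equivalently: for every other point r, the cross product (q − p) × (r − p) ≥ 0.)
Starting point (lowest x, tie lowest y): (-3, -8). Wrap until returning to start. Resulting hull: (-3, -8), (-2, -10), (5, -7), (8, -2), (1, 7).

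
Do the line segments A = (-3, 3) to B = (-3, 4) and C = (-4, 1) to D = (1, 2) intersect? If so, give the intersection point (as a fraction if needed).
No (intersection of containing lines falls outside at least one segment)

Parametrize and solve: t = -9/5, s = 1/5. At least one of these is outside [0, 1], so the segments do not intersect.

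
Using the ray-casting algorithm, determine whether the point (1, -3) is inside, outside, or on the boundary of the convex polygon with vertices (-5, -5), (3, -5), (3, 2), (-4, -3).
The point (1, -3) lies strictly inside the polygon

Cast a horizontal ray to the right from the query point and count how many polygon edges it crosses (each edge strictly once or zero times, handled with the usual half-open convention). 
Parity of crossings → odd ⇒ inside.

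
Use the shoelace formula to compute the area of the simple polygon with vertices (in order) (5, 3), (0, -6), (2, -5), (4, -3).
Area = 23/2

Shoelace formula: Area = (1/2) |Σ_i (x_i · y_{i+1} − x_{i+1} · y_i)| (indices mod n). Compute each cross term:
  (5)(-6) − (0)(3) = -30
  (0)(-5) − (2)(-6) = 12
  (2)(-3) − (4)(-5) = 14
  (4)(3) − (5)(-3) = 27
Sum = 23, so (signed) Area = 23/2 = 23/2, |Area| = 23/2.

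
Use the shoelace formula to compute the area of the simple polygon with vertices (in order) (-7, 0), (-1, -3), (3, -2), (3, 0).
Area = 19

Shoelace formula: Area = (1/2) |Σ_i (x_i · y_{i+1} − x_{i+1} · y_i)| (indices mod n). Compute each cross term:
  (-7)(-3) − (-1)(0) = 21
  (-1)(-2) − (3)(-3) = 11
  (3)(0) − (3)(-2) = 6
  (3)(0) − (-7)(0) = 0
Sum = 38, so (signed) Area = 38/2 = 19, |Area| = 19.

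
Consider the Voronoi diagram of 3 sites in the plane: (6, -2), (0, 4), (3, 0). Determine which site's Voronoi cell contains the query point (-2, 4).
Nearest site = (0, 4)

The Voronoi cell of site s contains exactly those query points closer to s than to any other site. Compute squared distances from q = (-2, 4) to each site:
  (0 − -2)² + (4 − 4)² = 4
  (3 − -2)² + (0 − 4)² = 41
  (6 − -2)² + (-2 − 4)² = 100
Minimum is attained by (0, 4), so q lies in its Voronoi cell.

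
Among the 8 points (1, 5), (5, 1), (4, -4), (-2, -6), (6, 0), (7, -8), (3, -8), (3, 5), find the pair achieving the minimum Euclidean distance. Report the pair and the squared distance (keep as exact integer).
Pair = ((5, 1), (6, 0)); squared distance = 2

Compute all C(8, 2) = 28 pairwise squared distances (x_i − x_j)² + (y_i − y_j)². The minimum is 2, attained by the pair ((5, 1), (6, 0)).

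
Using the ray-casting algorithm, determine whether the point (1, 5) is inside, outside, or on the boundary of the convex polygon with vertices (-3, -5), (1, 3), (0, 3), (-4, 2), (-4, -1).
The point (1, 5) lies strictly outside the polygon

Cast a horizontal ray to the right from the query point and count how many polygon edges it crosses (each edge strictly once or zero times, handled with the usual half-open convention). 
Parity of crossings → even ⇒ outside.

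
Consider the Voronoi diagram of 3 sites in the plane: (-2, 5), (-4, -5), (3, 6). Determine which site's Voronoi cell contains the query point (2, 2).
Nearest site = (3, 6)

The Voronoi cell of site s contains exactly those query points closer to s than to any other site. Compute squared distances from q = (2, 2) to each site:
  (3 − 2)² + (6 − 2)² = 17
  (-2 − 2)² + (5 − 2)² = 25
  (-4 − 2)² + (-5 − 2)² = 85
Minimum is attained by (3, 6), so q lies in its Voronoi cell.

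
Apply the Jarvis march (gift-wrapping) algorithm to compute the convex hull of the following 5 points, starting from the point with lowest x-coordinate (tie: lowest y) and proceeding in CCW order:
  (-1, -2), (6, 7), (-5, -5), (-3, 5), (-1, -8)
Hull (CCW) = [(-5, -5), (-1, -8), (6, 7), (-3, 5)]

Jarvis march: at each step, from the current hull vertex p, select the next vertex q as the point such that every other point lies strictly to the left of (or on) the directed line p → q. (Equivalently: for every other point r, the cross product (q − p) × (r − p) ≥ 0.)
Starting point (lowest x, tie lowest y): (-5, -5). Wrap until returning to start. Resulting hull: (-5, -5), (-1, -8), (6, 7), (-3, 5).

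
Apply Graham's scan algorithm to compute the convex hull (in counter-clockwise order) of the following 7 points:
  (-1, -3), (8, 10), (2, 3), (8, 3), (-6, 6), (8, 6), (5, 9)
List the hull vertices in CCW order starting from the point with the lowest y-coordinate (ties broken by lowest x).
Hull (CCW) = [(-1, -3), (8, 3), (8, 10), (-6, 6)]

Graham scan procedure:
  1. Find the pivot p₀ = point with lowest y (tie → lowest x): (-1, -3).
  2. Sort the remaining points by polar angle around p₀.
  3. Walk through sorted points, maintaining a stack; pop the top while the last three entries make a non-left turn (cross product ≤ 0).
  4. Final stack is the convex hull in CCW order: (-1, -3), (8, 3), (8, 10), (-6, 6).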